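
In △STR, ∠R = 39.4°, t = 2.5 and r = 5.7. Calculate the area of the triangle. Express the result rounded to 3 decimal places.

5.876

Law of sines: sin T = t·sin R/r ≈ 0.27839.
Since r ≥ t, only the acute value applies: ∠T ≈ 16.16°.
Then ∠S = 180° − ∠R − ∠T ≈ 124.44°.
Law of sines gives s = r·sin S/sin R ≈ 7.4065.
Area = ½·r·t·sin S ≈ 5.8764.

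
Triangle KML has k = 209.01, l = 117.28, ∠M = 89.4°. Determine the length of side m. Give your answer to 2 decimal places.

By the law of cosines, m² = l² + k² − 2·l·k·cos M = 56926, so m ≈ 238.59.

238.59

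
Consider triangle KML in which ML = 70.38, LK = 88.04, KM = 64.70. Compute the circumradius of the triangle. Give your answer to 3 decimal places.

R ≈ 44.541

By the law of cosines, cos K = (LK² + KM² − ML²) / (2·LK·KM) ≈ 0.61302, so ∠K ≈ 0.9109 rad.
Circumradius = ML/(2 sin K) ≈ 44.541.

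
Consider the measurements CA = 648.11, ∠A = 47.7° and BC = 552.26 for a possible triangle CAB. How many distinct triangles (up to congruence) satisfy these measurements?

CA·sin A = 648.11·sin(47.7°) ≈ 479.4.
Since CA sin A < BC < CA (479.4 < 552.26 < 648.11), two triangles exist.

2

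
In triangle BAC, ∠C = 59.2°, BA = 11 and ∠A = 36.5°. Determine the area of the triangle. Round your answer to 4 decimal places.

area ≈ 41.6886

The third angle is ∠B = 180° − ∠A − ∠C = 84.30°.
Law of sines: AC = BA·sin B/sin C ≈ 12.743.
Law of sines: CB = BA·sin A/sin C ≈ 7.6174.
Area = ½·BA·AC·sin A ≈ 41.689.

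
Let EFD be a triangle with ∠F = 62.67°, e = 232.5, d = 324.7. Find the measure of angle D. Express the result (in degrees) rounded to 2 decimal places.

By the law of cosines, f² = d² + e² − 2·d·e·cos F = 90167, so f ≈ 300.28.
Law of cosines again: cos D = (e² + f² − d²)/(2·e·f) ≈ 0.27783, so ∠D ≈ 73.87°.

∠D ≈ 73.87°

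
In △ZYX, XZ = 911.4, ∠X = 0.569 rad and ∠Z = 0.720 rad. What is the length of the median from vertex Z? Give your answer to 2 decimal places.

669.43

The third angle is ∠Y = π − ∠X − ∠Z = 1.853 rad.
Law of sines: YX = XZ·sin Z/sin Y ≈ 625.64.
Law of sines: ZY = XZ·sin X/sin Y ≈ 511.22.
Median from Z: ½√(2·XZ² + 2·ZY² − YX²) ≈ 669.43.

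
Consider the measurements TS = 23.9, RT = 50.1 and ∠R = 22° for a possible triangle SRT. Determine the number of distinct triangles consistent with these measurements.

RT·sin R = 50.1·sin(22°) ≈ 18.77.
Since RT sin R < TS < RT (18.77 < 23.9 < 50.1), two triangles exist.

2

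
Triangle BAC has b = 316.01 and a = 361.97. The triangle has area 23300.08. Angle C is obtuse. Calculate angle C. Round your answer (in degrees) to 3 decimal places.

From area = ½·b·a·sin C, we get sin C = 2·area/(b·a) ≈ 0.40739.
Taking the obtuse solution, ∠C ≈ 155.96°.

∠C ≈ 155.959°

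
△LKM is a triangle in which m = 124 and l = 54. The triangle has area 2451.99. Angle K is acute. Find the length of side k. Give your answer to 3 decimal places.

From area = ½·m·l·sin K, we get sin K = 2·area/(m·l) ≈ 0.73237.
Taking the acute solution, ∠K ≈ 47.09°.
Law of cosines then gives k ≈ 95.778.

95.778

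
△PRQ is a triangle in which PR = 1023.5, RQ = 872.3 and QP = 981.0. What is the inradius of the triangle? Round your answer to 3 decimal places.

Semiperimeter s = (872.3 + 981 + 1023.5)/2 = 1438.4.
Heron's formula: area = √(1438.4·566.1·457.4·414.9) ≈ 3.931e+05.
Inradius = area/s = 3.931e+05/1438.4 ≈ 273.29.

r ≈ 273.292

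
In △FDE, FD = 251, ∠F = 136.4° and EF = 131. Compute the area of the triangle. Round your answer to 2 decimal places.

Area = ½·EF·FD·sin F ≈ 11338.

area ≈ 11337.69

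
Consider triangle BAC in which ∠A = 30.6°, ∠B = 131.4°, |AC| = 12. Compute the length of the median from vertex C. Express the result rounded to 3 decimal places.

The third angle is ∠C = 180° − ∠B − ∠A = 18.00°.
Law of sines: |CB| = |AC|·sin A/sin B ≈ 8.1435.
Law of sines: |BA| = |AC|·sin C/sin B ≈ 4.9435.
Median from C: ½√(2·|AC|² + 2·|CB|² − |BA|²) ≈ 9.9523.

9.952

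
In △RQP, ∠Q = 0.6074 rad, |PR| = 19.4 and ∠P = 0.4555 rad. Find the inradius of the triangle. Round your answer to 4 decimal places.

3.9572

The third angle is ∠R = π − ∠Q − ∠P = 2.0787 rad.
Law of sines: |QP| = |PR|·sin R/sin Q ≈ 29.701.
Law of sines: |RQ| = |PR|·sin P/sin Q ≈ 14.953.
Area = ½·|PR|·|QP|·sin P ≈ 126.74.
Semiperimeter s = (29.701+19.4+14.953)/2 = 32.027.
Inradius = area/s = 126.74/32.027 ≈ 3.9572.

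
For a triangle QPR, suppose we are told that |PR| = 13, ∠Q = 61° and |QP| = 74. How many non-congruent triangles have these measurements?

0

|QP|·sin Q = 74·sin(61°) ≈ 64.72.
Since |PR| = 13 < 64.72 = |QP| sin Q, no triangle exists.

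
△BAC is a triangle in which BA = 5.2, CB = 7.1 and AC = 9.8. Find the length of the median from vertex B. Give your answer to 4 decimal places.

Median from B: ½√(2·CB² + 2·BA² − AC²) ≈ 3.836.

3.8360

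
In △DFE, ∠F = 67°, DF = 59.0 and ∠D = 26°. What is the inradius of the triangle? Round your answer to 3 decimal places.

The third angle is ∠E = 180° − ∠D − ∠F = 87.00°.
Law of sines: FE = DF·sin D/sin E ≈ 25.899.
Law of sines: ED = DF·sin F/sin E ≈ 54.384.
Area = ½·DF·FE·sin F ≈ 703.3.
Semiperimeter s = (25.899+54.384+59)/2 = 69.642.
Inradius = area/s = 703.3/69.642 ≈ 10.099.

r ≈ 10.099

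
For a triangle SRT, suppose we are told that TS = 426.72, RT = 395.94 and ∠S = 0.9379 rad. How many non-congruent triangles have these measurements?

2

TS·sin S = 426.72·sin(0.9379 rad) ≈ 344.1.
Since TS sin S < RT < TS (344.1 < 395.94 < 426.72), two triangles exist.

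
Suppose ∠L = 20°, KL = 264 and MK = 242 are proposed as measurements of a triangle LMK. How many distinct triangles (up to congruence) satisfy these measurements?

2

KL·sin L = 264·sin(20°) ≈ 90.29.
Since KL sin L < MK < KL (90.29 < 242 < 264), two triangles exist.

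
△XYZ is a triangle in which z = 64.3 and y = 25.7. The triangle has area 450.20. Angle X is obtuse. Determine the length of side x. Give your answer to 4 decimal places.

86.9845

From area = ½·y·z·sin X, we get sin X = 2·area/(y·z) ≈ 0.54487.
Taking the obtuse solution, ∠X ≈ 146.98°.
Law of cosines then gives x ≈ 86.985.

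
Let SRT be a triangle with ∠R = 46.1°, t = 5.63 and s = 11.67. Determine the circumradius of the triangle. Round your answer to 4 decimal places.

By the law of cosines, r² = t² + s² − 2·t·s·cos R = 76.77, so r ≈ 8.7618.
Area = ½·t·s·sin R ≈ 23.671.
Circumradius = r/(2 sin R) ≈ 6.08.

6.0800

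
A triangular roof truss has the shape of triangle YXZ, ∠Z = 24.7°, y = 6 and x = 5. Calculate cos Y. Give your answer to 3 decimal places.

By the law of cosines, z² = y² + x² − 2·y·x·cos Z = 6.4895, so z ≈ 2.5475.
Law of cosines again: cos Y = (x² + z² − y²)/(2·x·z) ≈ -0.17706, so ∠Y ≈ 100.20°.

cos Y ≈ -0.177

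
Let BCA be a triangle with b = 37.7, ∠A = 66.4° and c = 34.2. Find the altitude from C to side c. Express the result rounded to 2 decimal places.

h_C ≈ 34.55

By the law of cosines, a² = b² + c² − 2·b·c·cos A = 1558.6, so a ≈ 39.479.
Area = ½·b·c·sin A ≈ 590.75.
The altitude from C has length 2·area/c ≈ 34.547.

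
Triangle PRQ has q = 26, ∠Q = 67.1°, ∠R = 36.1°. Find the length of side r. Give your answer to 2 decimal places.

16.63

The third angle is ∠P = 180° − ∠R − ∠Q = 76.80°.
Law of sines: r = q·sin R/sin Q ≈ 16.63.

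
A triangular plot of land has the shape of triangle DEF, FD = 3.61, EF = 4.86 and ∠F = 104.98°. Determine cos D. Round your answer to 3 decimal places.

cos D ≈ 0.720

By the law of cosines, DE² = EF² + FD² − 2·EF·FD·cos F = 45.722, so DE ≈ 6.7618.
Law of cosines again: cos D = (FD² + DE² − EF²)/(2·FD·DE) ≈ 0.71967, so ∠D ≈ 43.97°.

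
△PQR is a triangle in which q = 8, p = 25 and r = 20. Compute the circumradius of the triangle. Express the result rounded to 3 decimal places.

By the law of cosines, cos P = (q² + r² − p²) / (2·q·r) ≈ -0.50313, so ∠P ≈ 120.21°.
Circumradius = p/(2 sin P) ≈ 14.464.

14.464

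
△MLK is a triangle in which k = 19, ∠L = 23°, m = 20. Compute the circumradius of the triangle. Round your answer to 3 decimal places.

By the law of cosines, l² = k² + m² − 2·k·m·cos L = 61.416, so l ≈ 7.8369.
Area = ½·k·m·sin L ≈ 74.239.
Circumradius = l/(2 sin L) ≈ 10.028.

10.028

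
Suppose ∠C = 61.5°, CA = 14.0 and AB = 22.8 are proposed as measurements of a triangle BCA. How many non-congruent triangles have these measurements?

1

CA·sin C = 14.0·sin(61.5°) ≈ 12.3.
Since AB ≥ CA, exactly one triangle exists.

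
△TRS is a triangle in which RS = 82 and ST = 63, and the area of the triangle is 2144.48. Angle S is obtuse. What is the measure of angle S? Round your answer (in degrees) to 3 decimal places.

From area = ½·RS·ST·sin S, we get sin S = 2·area/(RS·ST) ≈ 0.83023.
Taking the obtuse solution, ∠S ≈ 123.88°.

∠S ≈ 123.878°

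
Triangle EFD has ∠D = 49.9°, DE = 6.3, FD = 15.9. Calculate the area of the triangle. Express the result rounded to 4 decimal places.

38.3111

Area = ½·FD·DE·sin D ≈ 38.311.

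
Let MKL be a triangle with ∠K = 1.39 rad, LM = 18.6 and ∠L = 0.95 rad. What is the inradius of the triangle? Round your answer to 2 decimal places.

4.32

The third angle is ∠M = π − ∠K − ∠L = 0.802 rad.
Law of sines: KL = LM·sin M/sin K ≈ 13.585.
Law of sines: MK = LM·sin L/sin K ≈ 15.38.
Area = ½·LM·KL·sin L ≈ 102.77.
Semiperimeter s = (13.585+18.6+15.38)/2 = 23.783.
Inradius = area/s = 102.77/23.783 ≈ 4.3211.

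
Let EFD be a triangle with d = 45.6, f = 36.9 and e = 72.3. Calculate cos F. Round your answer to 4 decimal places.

cos F ≈ 0.9016

By the law of cosines, cos F = (d² + e² − f²) / (2·d·e) ≈ 0.90162, so ∠F ≈ 25.63°.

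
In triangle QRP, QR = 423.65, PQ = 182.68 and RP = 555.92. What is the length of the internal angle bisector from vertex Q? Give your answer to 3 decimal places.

By the law of cosines, cos Q = (PQ² + QR² − RP²) / (2·PQ·QR) ≈ -0.62148, so ∠Q ≈ 2.2414 rad.
The bisector from Q has length 2·PQ·QR·cos(∠Q/2)/(PQ+QR) ≈ 111.06.

t_Q ≈ 111.058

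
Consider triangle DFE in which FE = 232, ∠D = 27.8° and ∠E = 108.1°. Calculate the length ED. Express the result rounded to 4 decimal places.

The third angle is ∠F = 180° − ∠E − ∠D = 44.10°.
Law of sines: ED = FE·sin F/sin D ≈ 346.18.

346.1758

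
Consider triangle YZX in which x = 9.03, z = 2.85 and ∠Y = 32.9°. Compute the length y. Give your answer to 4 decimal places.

By the law of cosines, y² = z² + x² − 2·z·x·cos Y = 46.447, so y ≈ 6.8152.

6.8152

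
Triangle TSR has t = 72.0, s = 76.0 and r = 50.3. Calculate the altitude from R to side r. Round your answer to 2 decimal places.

Semiperimeter p = (72 + 76 + 50.3)/2 = 99.15.
Heron's formula: area = √(99.15·27.15·23.15·48.85) ≈ 1744.8.
The altitude from R has length 2·area/r ≈ 69.375.

69.37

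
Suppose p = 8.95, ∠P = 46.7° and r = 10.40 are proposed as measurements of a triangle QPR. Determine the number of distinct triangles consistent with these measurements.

2

r·sin P = 10.40·sin(46.7°) ≈ 7.569.
Since r sin P < p < r (7.569 < 8.95 < 10.40), two triangles exist.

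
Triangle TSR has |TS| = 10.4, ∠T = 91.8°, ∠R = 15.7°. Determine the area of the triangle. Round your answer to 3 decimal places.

The third angle is ∠S = 180° − ∠R − ∠T = 72.50°.
Law of sines: |SR| = |TS|·sin T/sin R ≈ 38.414.
Law of sines: |RT| = |TS|·sin S/sin R ≈ 36.654.
Area = ½·|TS|·|SR|·sin S ≈ 190.51.

190.508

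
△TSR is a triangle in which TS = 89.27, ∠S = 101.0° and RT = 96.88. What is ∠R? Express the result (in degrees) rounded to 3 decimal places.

Law of sines: sin R = TS·sin S/RT ≈ 0.90452.
Since RT ≥ TS, only the acute value applies: ∠R ≈ 64.76°.
Then ∠T = 180° − ∠S − ∠R ≈ 14.24°.

64.759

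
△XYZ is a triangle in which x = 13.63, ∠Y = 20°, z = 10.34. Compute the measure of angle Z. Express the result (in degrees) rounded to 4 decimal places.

By the law of cosines, y² = z² + x² − 2·z·x·cos Y = 27.823, so y ≈ 5.2747.
Law of cosines again: cos Z = (x² + y² − z²)/(2·x·y) ≈ 0.74195, so ∠Z ≈ 42.10°.

42.1024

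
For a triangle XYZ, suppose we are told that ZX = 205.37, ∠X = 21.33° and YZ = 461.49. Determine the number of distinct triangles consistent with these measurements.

ZX·sin X = 205.37·sin(21.33°) ≈ 74.7.
Since YZ ≥ ZX, exactly one triangle exists.

1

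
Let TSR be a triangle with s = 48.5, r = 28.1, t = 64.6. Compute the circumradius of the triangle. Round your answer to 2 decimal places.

By the law of cosines, cos T = (s² + r² − t²) / (2·s·r) ≈ -0.37836, so ∠T ≈ 112.23°.
Circumradius = t/(2 sin T) ≈ 34.894.

34.89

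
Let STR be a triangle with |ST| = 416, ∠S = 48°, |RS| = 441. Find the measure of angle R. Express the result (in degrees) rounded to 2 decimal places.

62.25

By the law of cosines, |TR|² = |RS|² + |ST|² − 2·|RS|·|ST|·cos S = 1.2202e+05, so |TR| ≈ 349.32.
Law of cosines again: cos R = (|TR|² + |RS|² − |ST|²)/(2·|TR|·|RS|) ≈ 0.46559, so ∠R ≈ 62.25°.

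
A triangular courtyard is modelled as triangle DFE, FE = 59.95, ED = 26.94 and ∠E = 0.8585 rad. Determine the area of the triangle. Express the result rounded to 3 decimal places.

611.187

Area = ½·FE·ED·sin E ≈ 611.19.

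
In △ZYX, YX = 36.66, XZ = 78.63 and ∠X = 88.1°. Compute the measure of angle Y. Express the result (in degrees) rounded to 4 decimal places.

∠Y ≈ 66.5721°

By the law of cosines, ZY² = YX² + XZ² − 2·YX·XZ·cos X = 7335.5, so ZY ≈ 85.647.
Law of cosines again: cos Y = (ZY² + YX² − XZ²)/(2·ZY·YX) ≈ 0.39760, so ∠Y ≈ 66.57°.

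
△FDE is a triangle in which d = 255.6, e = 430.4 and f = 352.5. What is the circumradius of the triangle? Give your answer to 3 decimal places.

R ≈ 215.263

By the law of cosines, cos F = (d² + e² − f²) / (2·d·e) ≈ 0.57413, so ∠F ≈ 54.96°.
Circumradius = f/(2 sin F) ≈ 215.26.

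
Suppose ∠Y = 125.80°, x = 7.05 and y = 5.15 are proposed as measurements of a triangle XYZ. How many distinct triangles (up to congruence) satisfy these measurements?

0

x·sin Y = 7.05·sin(125.80°) ≈ 5.718.
Since ∠Y is not acute, a triangle exists only if y > x; here y ≤ x, so there is no triangle.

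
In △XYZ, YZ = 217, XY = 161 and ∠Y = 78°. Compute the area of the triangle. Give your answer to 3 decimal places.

Area = ½·XY·YZ·sin Y ≈ 17087.

area ≈ 17086.771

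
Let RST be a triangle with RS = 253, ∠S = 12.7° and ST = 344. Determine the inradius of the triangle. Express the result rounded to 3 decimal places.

By the law of cosines, TR² = RS² + ST² − 2·RS·ST·cos S = 12540, so TR ≈ 111.98.
Area = ½·RS·ST·sin S ≈ 9566.8.
Semiperimeter s = (344+111.98+253)/2 = 354.49.
Inradius = area/s = 9566.8/354.49 ≈ 26.988.

26.988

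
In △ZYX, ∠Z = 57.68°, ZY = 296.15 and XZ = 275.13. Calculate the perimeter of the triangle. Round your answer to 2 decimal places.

perimeter ≈ 847.46

By the law of cosines, YX² = XZ² + ZY² − 2·XZ·ZY·cos Z = 76275, so YX ≈ 276.18.
Semiperimeter s = (276.18+275.13+296.15)/2 = 423.73.
Perimeter = 276.18 + 275.13 + 296.15 = 847.46.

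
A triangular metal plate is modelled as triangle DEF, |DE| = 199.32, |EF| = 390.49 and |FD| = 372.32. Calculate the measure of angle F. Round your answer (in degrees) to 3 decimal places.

By the law of cosines, cos F = (|EF|² + |FD|² − |DE|²) / (2·|EF|·|FD|) ≈ 0.86451, so ∠F ≈ 30.17°.

30.174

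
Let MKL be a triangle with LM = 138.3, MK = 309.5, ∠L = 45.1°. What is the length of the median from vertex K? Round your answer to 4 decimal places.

Law of sines: sin K = LM·sin L/MK ≈ 0.31652.
Since MK ≥ LM, only the acute value applies: ∠K ≈ 18.45°.
Then ∠M = 180° − ∠L − ∠K ≈ 116.45°.
Law of sines gives KL = MK·sin M/sin L ≈ 391.21.
Median from K: ½√(2·MK² + 2·KL² − LM²) ≈ 345.88.

m_K ≈ 345.8840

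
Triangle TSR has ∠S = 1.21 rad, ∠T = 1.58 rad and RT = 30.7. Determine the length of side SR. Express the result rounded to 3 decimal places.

The third angle is ∠R = π − ∠T − ∠S = 0.352 rad.
Law of sines: SR = RT·sin T/sin S ≈ 32.811.

32.811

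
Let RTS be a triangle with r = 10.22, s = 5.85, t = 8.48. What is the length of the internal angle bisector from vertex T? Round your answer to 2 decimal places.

6.57

By the law of cosines, cos T = (s² + r² − t²) / (2·s·r) ≈ 0.55832, so ∠T ≈ 56.06°.
The bisector from T has length 2·s·r·cos(∠T/2)/(s+r) ≈ 6.568.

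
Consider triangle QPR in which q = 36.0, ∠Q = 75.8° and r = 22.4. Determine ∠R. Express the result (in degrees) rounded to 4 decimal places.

37.1002

Law of sines: sin R = r·sin Q/q ≈ 0.60321.
Since q ≥ r, only the acute value applies: ∠R ≈ 37.10°.
Then ∠P = 180° − ∠Q − ∠R ≈ 67.10°.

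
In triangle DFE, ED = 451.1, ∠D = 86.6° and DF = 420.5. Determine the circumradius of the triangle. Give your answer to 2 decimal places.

R ≈ 299.61

By the law of cosines, FE² = ED² + DF² − 2·ED·DF·cos D = 3.5781e+05, so FE ≈ 598.17.
Area = ½·ED·DF·sin D ≈ 94677.
Circumradius = FE/(2 sin D) ≈ 299.61.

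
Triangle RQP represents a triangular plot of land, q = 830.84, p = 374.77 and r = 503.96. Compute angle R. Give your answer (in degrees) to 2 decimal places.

By the law of cosines, cos R = (q² + p² − r²) / (2·q·p) ≈ 0.92617, so ∠R ≈ 22.15°.

22.15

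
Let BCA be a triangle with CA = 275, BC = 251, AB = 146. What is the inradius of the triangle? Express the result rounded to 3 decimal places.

r ≈ 54.148

Semiperimeter s = (275 + 146 + 251)/2 = 336.
Heron's formula: area = √(336·61·190·85) ≈ 18194.
Inradius = area/s = 18194/336 ≈ 54.148.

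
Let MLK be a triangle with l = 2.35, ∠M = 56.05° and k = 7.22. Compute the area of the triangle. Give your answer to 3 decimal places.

area ≈ 7.037

Area = ½·l·k·sin M ≈ 7.0373.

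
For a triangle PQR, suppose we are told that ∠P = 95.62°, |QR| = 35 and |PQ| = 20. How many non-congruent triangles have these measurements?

1

|PQ|·sin P = 20·sin(95.62°) ≈ 19.9.
Since ∠P is not acute, a triangle exists only if |QR| > |PQ|; here |QR| > |PQ|, so there is exactly one triangle.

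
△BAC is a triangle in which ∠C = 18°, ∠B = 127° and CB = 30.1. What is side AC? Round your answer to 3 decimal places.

41.911

The third angle is ∠A = 180° − ∠C − ∠B = 35.00°.
Law of sines: AC = CB·sin B/sin A ≈ 41.911.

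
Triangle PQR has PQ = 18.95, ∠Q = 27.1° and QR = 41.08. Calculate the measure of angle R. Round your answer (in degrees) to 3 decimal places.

By the law of cosines, RP² = PQ² + QR² − 2·PQ·QR·cos Q = 660.67, so RP ≈ 25.703.
Law of cosines again: cos R = (QR² + RP² − PQ²)/(2·QR·RP) ≈ 0.94191, so ∠R ≈ 19.62°.

∠R ≈ 19.624°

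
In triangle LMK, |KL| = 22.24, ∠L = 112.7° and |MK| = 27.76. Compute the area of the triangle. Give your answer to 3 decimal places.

103.783

Law of sines: sin M = |KL|·sin L/|MK| ≈ 0.73909.
Since |MK| ≥ |KL|, only the acute value applies: ∠M ≈ 47.65°.
Then ∠K = 180° − ∠L − ∠M ≈ 19.65°.
Law of sines gives |LM| = |MK|·sin K/sin L ≈ 10.117.
Area = ½·|MK|·|KL|·sin K ≈ 103.78.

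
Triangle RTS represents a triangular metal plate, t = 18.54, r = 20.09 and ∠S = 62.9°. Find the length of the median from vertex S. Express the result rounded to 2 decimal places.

16.48

By the law of cosines, s² = r² + t² − 2·r·t·cos S = 407.99, so s ≈ 20.199.
Median from S: ½√(2·r² + 2·t² − s²) ≈ 16.483.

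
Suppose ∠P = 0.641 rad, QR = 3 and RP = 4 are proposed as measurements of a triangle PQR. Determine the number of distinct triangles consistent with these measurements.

2

RP·sin P = 4·sin(0.641 rad) ≈ 2.392.
Since RP sin P < QR < RP (2.392 < 3 < 4), two triangles exist.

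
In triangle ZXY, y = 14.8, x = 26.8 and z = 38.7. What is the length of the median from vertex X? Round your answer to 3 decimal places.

Median from X: ½√(2·y² + 2·z² − x²) ≈ 26.054.

m_X ≈ 26.054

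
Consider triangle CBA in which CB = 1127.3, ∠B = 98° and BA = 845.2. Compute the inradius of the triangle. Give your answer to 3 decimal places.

By the law of cosines, AC² = CB² + BA² − 2·CB·BA·cos B = 2.2504e+06, so AC ≈ 1500.1.
Area = ½·CB·BA·sin B ≈ 4.7176e+05.
Semiperimeter s = (845.2+1500.1+1127.3)/2 = 1736.3.
Inradius = area/s = 4.7176e+05/1736.3 ≈ 271.7.

271.703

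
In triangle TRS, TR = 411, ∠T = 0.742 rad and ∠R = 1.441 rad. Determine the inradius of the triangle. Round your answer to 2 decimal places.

The third angle is ∠S = π − ∠T − ∠R = 0.959 rad.
Law of sines: RS = TR·sin T/sin S ≈ 339.37.
Law of sines: ST = TR·sin R/sin S ≈ 497.99.
Area = ½·TR·RS·sin R ≈ 69155.
Semiperimeter s = (339.37+497.99+411)/2 = 624.18.
Inradius = area/s = 69155/624.18 ≈ 110.79.

r ≈ 110.79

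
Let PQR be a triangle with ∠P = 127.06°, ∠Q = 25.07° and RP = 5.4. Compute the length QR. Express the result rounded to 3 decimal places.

10.170

The third angle is ∠R = 180° − ∠P − ∠Q = 27.87°.
Law of sines: QR = RP·sin P/sin Q ≈ 10.17.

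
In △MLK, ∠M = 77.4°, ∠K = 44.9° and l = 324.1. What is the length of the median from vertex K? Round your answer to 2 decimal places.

The third angle is ∠L = 180° − ∠K − ∠M = 57.70°.
Law of sines: m = l·sin M/sin L ≈ 374.2.
Law of sines: k = l·sin K/sin L ≈ 270.65.
Median from K: ½√(2·m² + 2·l² − k²) ≈ 322.83.

322.83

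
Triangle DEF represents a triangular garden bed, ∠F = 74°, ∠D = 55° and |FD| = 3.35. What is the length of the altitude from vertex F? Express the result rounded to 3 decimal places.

h_F ≈ 2.744

The third angle is ∠E = 180° − ∠F − ∠D = 51.00°.
Law of sines: |EF| = |FD|·sin D/sin E ≈ 3.5311.
Law of sines: |DE| = |FD|·sin F/sin E ≈ 4.1437.
Area = ½·|FD|·|EF|·sin F ≈ 5.6854.
The altitude from F has length 2·area/|DE| ≈ 2.7442.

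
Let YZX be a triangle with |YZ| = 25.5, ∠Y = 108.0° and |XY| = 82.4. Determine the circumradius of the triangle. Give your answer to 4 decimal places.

49.1457

By the law of cosines, |ZX|² = |XY|² + |YZ|² − 2·|XY|·|YZ|·cos Y = 8738.6, so |ZX| ≈ 93.481.
Area = ½·|XY|·|YZ|·sin Y ≈ 999.18.
Circumradius = |ZX|/(2 sin Y) ≈ 49.146.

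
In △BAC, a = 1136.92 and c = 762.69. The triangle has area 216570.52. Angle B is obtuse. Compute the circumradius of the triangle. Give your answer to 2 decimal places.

1839.34

From area = ½·a·c·sin B, we get sin B = 2·area/(a·c) ≈ 0.49952.
Taking the obtuse solution, ∠B ≈ 2.619 rad.
Law of cosines then gives b ≈ 1837.6.
Circumradius = b/(2 sin B) ≈ 1839.3.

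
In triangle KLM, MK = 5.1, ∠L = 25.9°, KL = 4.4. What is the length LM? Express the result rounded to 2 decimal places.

8.68

Law of sines: sin M = KL·sin L/MK ≈ 0.37685.
Since MK ≥ KL, only the acute value applies: ∠M ≈ 22.14°.
Then ∠K = 180° − ∠L − ∠M ≈ 131.96°.
Law of sines gives LM = MK·sin K/sin L ≈ 8.6821.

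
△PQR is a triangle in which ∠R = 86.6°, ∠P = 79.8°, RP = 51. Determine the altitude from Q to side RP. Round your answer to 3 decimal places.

The third angle is ∠Q = 180° − ∠R − ∠P = 13.60°.
Law of sines: QR = RP·sin P/sin Q ≈ 213.46.
Law of sines: PQ = RP·sin R/sin Q ≈ 216.51.
Area = ½·RP·QR·sin R ≈ 5433.7.
The altitude from Q has length 2·area/RP ≈ 213.09.

213.087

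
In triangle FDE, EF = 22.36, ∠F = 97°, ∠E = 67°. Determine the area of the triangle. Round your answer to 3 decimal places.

828.614

The third angle is ∠D = 180° − ∠E − ∠F = 16.00°.
Law of sines: DE = EF·sin F/sin D ≈ 80.516.
Law of sines: FD = EF·sin E/sin D ≈ 74.672.
Area = ½·EF·DE·sin E ≈ 828.61.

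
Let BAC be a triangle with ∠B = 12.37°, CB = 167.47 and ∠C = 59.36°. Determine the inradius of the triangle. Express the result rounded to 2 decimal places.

r ≈ 15.25

The third angle is ∠A = 180° − ∠C − ∠B = 108.27°.
Law of sines: AC = CB·sin B/sin A ≈ 37.781.
Law of sines: BA = CB·sin C/sin A ≈ 151.74.
Area = ½·CB·AC·sin C ≈ 2721.9.
Semiperimeter s = (37.781+167.47+151.74)/2 = 178.49.
Inradius = area/s = 2721.9/178.49 ≈ 15.249.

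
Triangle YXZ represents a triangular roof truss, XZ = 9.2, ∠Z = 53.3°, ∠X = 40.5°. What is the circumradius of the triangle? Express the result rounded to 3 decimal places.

The third angle is ∠Y = 180° − ∠X − ∠Z = 86.20°.
Law of sines: ZY = XZ·sin X/sin Y ≈ 5.9881.
Law of sines: YX = XZ·sin Z/sin Y ≈ 7.3926.
Circumradius = XZ/(2 sin Y) ≈ 4.6101.

R ≈ 4.610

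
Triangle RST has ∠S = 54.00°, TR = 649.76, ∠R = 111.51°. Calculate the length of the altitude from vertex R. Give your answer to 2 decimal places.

The third angle is ∠T = 180° − ∠R − ∠S = 14.49°.
Law of sines: ST = TR·sin R/sin S ≈ 747.21.
Law of sines: RS = TR·sin T/sin S ≈ 200.96.
Area = ½·TR·ST·sin T ≈ 60740.
The altitude from R has length 2·area/ST ≈ 162.58.

h_R ≈ 162.58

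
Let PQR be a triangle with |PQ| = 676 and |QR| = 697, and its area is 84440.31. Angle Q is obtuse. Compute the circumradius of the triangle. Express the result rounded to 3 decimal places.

From area = ½·|PQ|·|QR|·sin Q, we get sin Q = 2·area/(|PQ|·|QR|) ≈ 0.35843.
Taking the obtuse solution, ∠Q ≈ 159.00°.
Law of cosines then gives |RP| ≈ 1350.
Circumradius = |RP|/(2 sin Q) ≈ 1883.2.

1883.239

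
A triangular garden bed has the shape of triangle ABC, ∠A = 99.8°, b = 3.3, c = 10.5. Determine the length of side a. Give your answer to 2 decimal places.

11.53

By the law of cosines, a² = b² + c² − 2·b·c·cos A = 132.94, so a ≈ 11.53.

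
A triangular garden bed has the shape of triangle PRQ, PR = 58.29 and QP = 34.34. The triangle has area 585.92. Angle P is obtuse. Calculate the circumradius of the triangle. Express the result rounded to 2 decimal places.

75.54

From area = ½·QP·PR·sin P, we get sin P = 2·area/(QP·PR) ≈ 0.58543.
Taking the obtuse solution, ∠P ≈ 144.17°.
Law of cosines then gives RQ ≈ 88.445.
Circumradius = RQ/(2 sin P) ≈ 75.539.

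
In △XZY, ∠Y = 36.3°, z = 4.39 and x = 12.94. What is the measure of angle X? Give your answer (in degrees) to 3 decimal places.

128.248

By the law of cosines, y² = x² + z² − 2·x·z·cos Y = 95.152, so y ≈ 9.7546.
Law of cosines again: cos X = (z² + y² − x²)/(2·z·y) ≈ -0.61906, so ∠X ≈ 128.25°.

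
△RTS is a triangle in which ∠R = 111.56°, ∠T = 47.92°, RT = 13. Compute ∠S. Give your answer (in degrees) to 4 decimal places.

The third angle is ∠S = 180° − ∠R − ∠T = 20.52°.

20.5200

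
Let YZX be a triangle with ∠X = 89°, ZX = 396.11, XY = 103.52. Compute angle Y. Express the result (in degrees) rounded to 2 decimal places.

76.29

By the law of cosines, YZ² = ZX² + XY² − 2·ZX·XY·cos X = 1.6619e+05, so YZ ≈ 407.66.
Law of cosines again: cos Y = (XY² + YZ² − ZX²)/(2·XY·YZ) ≈ 0.23698, so ∠Y ≈ 76.29°.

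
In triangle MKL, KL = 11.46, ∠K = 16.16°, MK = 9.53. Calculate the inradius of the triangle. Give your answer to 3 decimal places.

1.240

By the law of cosines, LM² = MK² + KL² − 2·MK·KL·cos K = 12.355, so LM ≈ 3.515.
Area = ½·MK·KL·sin K ≈ 15.198.
Semiperimeter s = (11.46+3.515+9.53)/2 = 12.253.
Inradius = area/s = 15.198/12.253 ≈ 1.2404.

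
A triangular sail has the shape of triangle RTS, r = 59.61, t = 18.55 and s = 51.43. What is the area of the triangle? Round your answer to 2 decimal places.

area ≈ 455.68

Semiperimeter p = (59.61 + 18.55 + 51.43)/2 = 64.795.
Heron's formula: area = √(64.795·5.185·46.245·13.365) ≈ 455.68.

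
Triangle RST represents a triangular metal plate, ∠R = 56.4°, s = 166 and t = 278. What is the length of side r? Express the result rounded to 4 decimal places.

By the law of cosines, r² = s² + t² − 2·s·t·cos R = 53764, so r ≈ 231.87.

231.8710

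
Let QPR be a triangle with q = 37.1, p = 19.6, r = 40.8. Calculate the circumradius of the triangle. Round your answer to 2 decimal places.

By the law of cosines, cos Q = (p² + r² − q²) / (2·p·r) ≈ 0.42041, so ∠Q ≈ 65.14°.
Circumradius = q/(2 sin Q) ≈ 20.445.

20.44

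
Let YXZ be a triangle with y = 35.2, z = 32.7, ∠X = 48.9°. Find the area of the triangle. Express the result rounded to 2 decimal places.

area ≈ 433.69

Area = ½·z·y·sin X ≈ 433.69.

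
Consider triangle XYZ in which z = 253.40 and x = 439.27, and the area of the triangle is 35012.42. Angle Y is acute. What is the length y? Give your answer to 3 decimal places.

290.032

From area = ½·z·x·sin Y, we get sin Y = 2·area/(z·x) ≈ 0.62909.
Taking the acute solution, ∠Y ≈ 38.98°.
Law of cosines then gives y ≈ 290.03.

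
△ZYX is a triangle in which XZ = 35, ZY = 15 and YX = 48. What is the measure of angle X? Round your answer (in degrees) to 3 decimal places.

By the law of cosines, cos X = (YX² + XZ² − ZY²) / (2·YX·XZ) ≈ 0.98333, so ∠X ≈ 10.48°.

10.475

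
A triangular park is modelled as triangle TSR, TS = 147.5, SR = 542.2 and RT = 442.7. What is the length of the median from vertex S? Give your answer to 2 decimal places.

m_S ≈ 329.96

Median from S: ½√(2·TS² + 2·SR² − RT²) ≈ 329.96.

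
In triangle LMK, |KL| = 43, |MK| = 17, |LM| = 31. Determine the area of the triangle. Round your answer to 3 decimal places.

Semiperimeter s = (17 + 43 + 31)/2 = 45.5.
Heron's formula: area = √(45.5·28.5·2.5·14.5) ≈ 216.81.

area ≈ 216.811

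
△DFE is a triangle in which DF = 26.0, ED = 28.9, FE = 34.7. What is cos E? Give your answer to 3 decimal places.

cos E ≈ 0.680

By the law of cosines, cos E = (FE² + ED² − DF²) / (2·FE·ED) ≈ 0.67973, so ∠E ≈ 47.18°.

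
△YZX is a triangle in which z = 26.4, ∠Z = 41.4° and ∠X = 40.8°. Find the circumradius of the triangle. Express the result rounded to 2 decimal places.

The third angle is ∠Y = 180° − ∠Z − ∠X = 97.80°.
Law of sines: y = z·sin Y/sin Z ≈ 39.551.
Law of sines: x = z·sin X/sin Z ≈ 26.085.
Circumradius = z/(2 sin Z) ≈ 19.96.

19.96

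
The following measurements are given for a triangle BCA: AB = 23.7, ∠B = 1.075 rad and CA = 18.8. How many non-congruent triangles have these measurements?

AB·sin B = 23.7·sin(1.075 rad) ≈ 20.85.
Since CA = 18.8 < 20.85 = AB sin B, no triangle exists.

0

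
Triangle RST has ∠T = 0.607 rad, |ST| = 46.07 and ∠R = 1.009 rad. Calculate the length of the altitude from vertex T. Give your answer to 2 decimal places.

The third angle is ∠S = π − ∠T − ∠R = 1.526 rad.
Law of sines: |TR| = |ST|·sin S/sin R ≈ 54.381.
Law of sines: |RS| = |ST|·sin T/sin R ≈ 31.051.
Area = ½·|ST|·|TR|·sin T ≈ 714.53.
The altitude from T has length 2·area/|RS| ≈ 46.023.

46.02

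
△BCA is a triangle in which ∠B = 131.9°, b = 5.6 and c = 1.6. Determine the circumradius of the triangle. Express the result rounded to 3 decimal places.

Law of sines: sin C = c·sin B/b ≈ 0.21266.
Since b ≥ c, only the acute value applies: ∠C ≈ 12.28°.
Then ∠A = 180° − ∠B − ∠C ≈ 35.82°.
Law of sines gives a = b·sin A/sin B ≈ 4.4034.
Circumradius = b/(2 sin B) ≈ 3.7619.

3.762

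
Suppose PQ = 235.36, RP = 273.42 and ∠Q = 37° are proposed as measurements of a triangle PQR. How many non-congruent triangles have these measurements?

PQ·sin Q = 235.36·sin(37°) ≈ 141.6.
Since RP ≥ PQ, exactly one triangle exists.

1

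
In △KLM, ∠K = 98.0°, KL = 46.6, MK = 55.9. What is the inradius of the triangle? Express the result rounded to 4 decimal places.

By the law of cosines, LM² = MK² + KL² − 2·MK·KL·cos K = 6021.4, so LM ≈ 77.598.
Area = ½·MK·KL·sin K ≈ 1289.8.
Semiperimeter s = (77.598+55.9+46.6)/2 = 90.049.
Inradius = area/s = 1289.8/90.049 ≈ 14.323.

r ≈ 14.3233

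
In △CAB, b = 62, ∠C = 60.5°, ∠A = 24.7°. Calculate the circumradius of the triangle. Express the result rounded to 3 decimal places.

The third angle is ∠B = 180° − ∠C − ∠A = 94.80°.
Law of sines: c = b·sin C/sin B ≈ 54.152.
Law of sines: a = b·sin A/sin B ≈ 25.999.
Circumradius = b/(2 sin B) ≈ 31.109.

R ≈ 31.109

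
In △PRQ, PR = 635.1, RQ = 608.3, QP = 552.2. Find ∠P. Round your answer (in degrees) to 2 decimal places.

∠P ≈ 61.17°

By the law of cosines, cos P = (QP² + PR² − RQ²) / (2·QP·PR) ≈ 0.48224, so ∠P ≈ 61.17°.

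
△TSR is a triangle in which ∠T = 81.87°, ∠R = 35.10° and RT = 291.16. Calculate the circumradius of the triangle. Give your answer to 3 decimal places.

The third angle is ∠S = 180° − ∠R − ∠T = 63.03°.
Law of sines: SR = RT·sin T/sin S ≈ 323.41.
Law of sines: TS = RT·sin R/sin S ≈ 187.85.
Circumradius = RT/(2 sin S) ≈ 163.34.

163.345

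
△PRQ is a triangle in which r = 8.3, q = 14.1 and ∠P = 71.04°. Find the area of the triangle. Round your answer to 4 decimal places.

55.3403

Area = ½·r·q·sin P ≈ 55.34.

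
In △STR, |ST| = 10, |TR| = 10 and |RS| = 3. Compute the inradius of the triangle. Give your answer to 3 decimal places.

Semiperimeter s = (10 + 3 + 10)/2 = 11.5.
Heron's formula: area = √(11.5·1.5·8.5·1.5) ≈ 14.83.
Inradius = area/s = 14.83/11.5 ≈ 1.2896.

r ≈ 1.290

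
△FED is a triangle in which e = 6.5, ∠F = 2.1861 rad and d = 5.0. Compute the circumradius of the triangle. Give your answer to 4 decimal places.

6.2672

By the law of cosines, f² = e² + d² − 2·e·d·cos F = 104.77, so f ≈ 10.236.
Area = ½·e·d·sin F ≈ 13.27.
Circumradius = f/(2 sin F) ≈ 6.2672.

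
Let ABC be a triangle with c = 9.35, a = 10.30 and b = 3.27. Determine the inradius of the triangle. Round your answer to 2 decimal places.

1.32

Semiperimeter s = (10.3 + 3.27 + 9.35)/2 = 11.46.
Heron's formula: area = √(11.46·1.16·8.19·2.11) ≈ 15.157.
Inradius = area/s = 15.157/11.46 ≈ 1.3226.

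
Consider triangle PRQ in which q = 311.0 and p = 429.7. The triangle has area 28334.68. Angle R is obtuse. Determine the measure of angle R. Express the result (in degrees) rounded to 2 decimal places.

From area = ½·q·p·sin R, we get sin R = 2·area/(q·p) ≈ 0.42406.
Taking the obtuse solution, ∠R ≈ 154.91°.

∠R ≈ 154.91°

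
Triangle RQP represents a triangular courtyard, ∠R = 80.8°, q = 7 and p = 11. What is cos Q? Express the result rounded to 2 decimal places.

cos Q ≈ 0.82

By the law of cosines, r² = q² + p² − 2·q·p·cos R = 145.38, so r ≈ 12.057.
Law of cosines again: cos Q = (p² + r² − q²)/(2·p·r) ≈ 0.81949, so ∠Q ≈ 34.97°.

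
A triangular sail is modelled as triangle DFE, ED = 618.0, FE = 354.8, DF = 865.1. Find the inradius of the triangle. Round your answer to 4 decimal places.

99.7451

Semiperimeter s = (354.8 + 618 + 865.1)/2 = 918.95.
Heron's formula: area = √(918.95·564.15·300.95·53.85) ≈ 91661.
Inradius = area/s = 91661/918.95 ≈ 99.745.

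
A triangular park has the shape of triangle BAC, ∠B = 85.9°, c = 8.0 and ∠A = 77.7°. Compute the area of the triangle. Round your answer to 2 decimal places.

area ≈ 110.45

The third angle is ∠C = 180° − ∠B − ∠A = 16.40°.
Law of sines: b = c·sin B/sin C ≈ 28.262.
Law of sines: a = c·sin A/sin C ≈ 27.684.
Area = ½·c·b·sin A ≈ 110.45.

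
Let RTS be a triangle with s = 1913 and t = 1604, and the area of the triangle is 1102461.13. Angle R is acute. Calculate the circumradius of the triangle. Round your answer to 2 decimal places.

From area = ½·t·s·sin R, we get sin R = 2·area/(t·s) ≈ 0.71858.
Taking the acute solution, ∠R ≈ 45.94°.
Law of cosines then gives r ≈ 1401.6.
Circumradius = r/(2 sin R) ≈ 975.26.

975.26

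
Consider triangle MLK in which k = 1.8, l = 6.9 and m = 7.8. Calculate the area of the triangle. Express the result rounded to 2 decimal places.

Semiperimeter s = (7.8 + 6.9 + 1.8)/2 = 8.25.
Heron's formula: area = √(8.25·0.45·1.35·6.45) ≈ 5.6856.

5.69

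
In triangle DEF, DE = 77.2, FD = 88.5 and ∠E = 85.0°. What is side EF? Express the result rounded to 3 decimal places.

Law of sines: sin F = DE·sin E/FD ≈ 0.86900.
Since FD ≥ DE, only the acute value applies: ∠F ≈ 60.34°.
Then ∠D = 180° − ∠E − ∠F ≈ 34.66°.
Law of sines gives EF = FD·sin D/sin E ≈ 50.52.

50.520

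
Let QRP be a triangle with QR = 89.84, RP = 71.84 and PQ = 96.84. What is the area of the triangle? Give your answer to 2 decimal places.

area ≈ 3079.84

Semiperimeter s = (71.84 + 96.84 + 89.84)/2 = 129.26.
Heron's formula: area = √(129.26·57.42·32.42·39.42) ≈ 3079.8.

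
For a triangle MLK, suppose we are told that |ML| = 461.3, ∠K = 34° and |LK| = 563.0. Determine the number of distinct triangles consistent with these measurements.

|LK|·sin K = 563.0·sin(34°) ≈ 314.8.
Since |LK| sin K < |ML| < |LK| (314.8 < 461.3 < 563.0), two triangles exist.

2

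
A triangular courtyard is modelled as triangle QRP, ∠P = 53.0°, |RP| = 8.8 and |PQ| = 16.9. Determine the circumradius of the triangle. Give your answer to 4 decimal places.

8.4935

By the law of cosines, |QR|² = |RP|² + |PQ|² − 2·|RP|·|PQ|·cos P = 184.05, so |QR| ≈ 13.566.
Area = ½·|RP|·|PQ|·sin P ≈ 59.387.
Circumradius = |QR|/(2 sin P) ≈ 8.4935.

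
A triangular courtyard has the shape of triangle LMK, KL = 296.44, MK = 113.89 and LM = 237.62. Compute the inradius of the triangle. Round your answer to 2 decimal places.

39.27

Semiperimeter s = (113.89 + 296.44 + 237.62)/2 = 323.98.
Heron's formula: area = √(323.98·210.09·27.535·86.355) ≈ 12722.
Inradius = area/s = 12722/323.98 ≈ 39.267.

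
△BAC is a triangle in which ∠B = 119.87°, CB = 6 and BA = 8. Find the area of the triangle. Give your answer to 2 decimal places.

area ≈ 20.81

Area = ½·CB·BA·sin B ≈ 20.812.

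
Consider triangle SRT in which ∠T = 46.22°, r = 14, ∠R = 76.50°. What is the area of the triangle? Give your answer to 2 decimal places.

The third angle is ∠S = 180° − ∠R − ∠T = 57.28°.
Law of sines: s = r·sin S/sin R ≈ 12.113.
Law of sines: t = r·sin T/sin R ≈ 10.395.
Area = ½·r·s·sin T ≈ 61.22.

61.22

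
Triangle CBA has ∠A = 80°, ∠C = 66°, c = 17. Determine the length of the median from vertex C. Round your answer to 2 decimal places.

The third angle is ∠B = 180° − ∠A − ∠C = 34.00°.
Law of sines: b = c·sin B/sin C ≈ 10.406.
Law of sines: a = c·sin A/sin C ≈ 18.326.
Median from C: ½√(2·b² + 2·a² − c²) ≈ 12.24.

12.24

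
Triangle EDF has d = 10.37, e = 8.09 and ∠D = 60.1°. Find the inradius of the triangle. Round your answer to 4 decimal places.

Law of sines: sin E = e·sin D/d ≈ 0.67630.
Since d ≥ e, only the acute value applies: ∠E ≈ 42.55°.
Then ∠F = 180° − ∠D − ∠E ≈ 77.35°.
Law of sines gives f = d·sin F/sin D ≈ 11.672.
Area = ½·d·e·sin F ≈ 40.928.
Semiperimeter s = (8.09+10.37+11.672)/2 = 15.066.
Inradius = area/s = 40.928/15.066 ≈ 2.7166.

r ≈ 2.7166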